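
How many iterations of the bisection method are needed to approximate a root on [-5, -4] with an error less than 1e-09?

We need (b-a)/2^n ≤ 1e-09
(-4 - (-5))/2^n ≤ 1e-09
1/2^n ≤ 1e-09
2^n ≥ 1000000000
n ≥ log₂(1000000000) = 29.90
n ≥ 30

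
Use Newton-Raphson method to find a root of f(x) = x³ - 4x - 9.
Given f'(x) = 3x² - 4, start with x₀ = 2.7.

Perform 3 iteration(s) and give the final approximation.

f(x) = x³ - 4x - 9
f'(x) = 3x² - 4
x₀ = 2.7

Newton-Raphson formula: x_{n+1} = x_n - f(x_n)/f'(x_n)

Iteration 1:
  f(2.700000) = -0.117000
  f'(2.700000) = 17.870000
  x_1 = 2.700000 - (-0.117000)/17.870000 = 2.706547
Iteration 2:
  f(2.706547) = 0.000348
  f'(2.706547) = 17.976195
  x_2 = 2.706547 - 0.000348/17.976195 = 2.706528
Iteration 3:
  f(2.706528) = 0.000000
  f'(2.706528) = 17.975881
  x_3 = 2.706528 - 0.000000/17.975881 = 2.706528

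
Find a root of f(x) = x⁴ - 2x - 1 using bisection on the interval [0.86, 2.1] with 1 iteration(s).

f(x) = x⁴ - 2x - 1
Initial interval: [0.86, 2.1]

Iteration 1:
  c_1 = (0.860000 + 2.100000)/2 = 1.480000
  f(c_1) = f(1.480000) = 0.837852
  f(a) × f(c) < 0, new interval: [0.860000, 1.480000]

After 1 iteration(s), the approximation is c_1 = 1.480000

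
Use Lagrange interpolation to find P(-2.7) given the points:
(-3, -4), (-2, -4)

Lagrange interpolation formula:
P(x) = Σ yᵢ × Lᵢ(x)
where Lᵢ(x) = Π_{j≠i} (x - xⱼ)/(xᵢ - xⱼ)

L_0(-2.7) = (-2.7 - (-2))/(-3 - (-2)) = 0.700000
L_1(-2.7) = (-2.7 - (-3))/(-2 - (-3)) = 0.300000

P(-2.7) = (-4)×L_0(-2.7) + (-4)×L_1(-2.7)
P(-2.7) = -4.000000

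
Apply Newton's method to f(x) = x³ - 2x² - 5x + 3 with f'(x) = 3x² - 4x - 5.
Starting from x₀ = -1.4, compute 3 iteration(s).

f(x) = x³ - 2x² - 5x + 3
f'(x) = 3x² - 4x - 5
x₀ = -1.4

Newton-Raphson formula: x_{n+1} = x_n - f(x_n)/f'(x_n)

Iteration 1:
  f(-1.400000) = 3.336000
  f'(-1.400000) = 6.480000
  x_1 = -1.400000 - 3.336000/6.480000 = -1.914815
Iteration 2:
  f(-1.914815) = -1.779656
  f'(-1.914815) = 13.658807
  x_2 = -1.914815 - (-1.779656)/13.658807 = -1.784521
Iteration 3:
  f(-1.784521) = -0.129261
  f'(-1.784521) = 11.691632
  x_3 = -1.784521 - (-0.129261)/11.691632 = -1.773465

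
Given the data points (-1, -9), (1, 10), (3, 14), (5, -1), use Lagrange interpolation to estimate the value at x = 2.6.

Lagrange interpolation formula:
P(x) = Σ yᵢ × Lᵢ(x)
where Lᵢ(x) = Π_{j≠i} (x - xⱼ)/(xᵢ - xⱼ)

L_0(2.6) = (2.6 - 1)/(-1 - 1) × (2.6 - 3)/(-1 - 3) × (2.6 - 5)/(-1 - 5) = -0.032000
L_1(2.6) = (2.6 - (-1))/(1 - (-1)) × (2.6 - 3)/(1 - 3) × (2.6 - 5)/(1 - 5) = 0.216000
L_2(2.6) = (2.6 - (-1))/(3 - (-1)) × (2.6 - 1)/(3 - 1) × (2.6 - 5)/(3 - 5) = 0.864000
L_3(2.6) = (2.6 - (-1))/(5 - (-1)) × (2.6 - 1)/(5 - 1) × (2.6 - 3)/(5 - 3) = -0.048000

P(2.6) = (-9)×L_0(2.6) + 10×L_1(2.6) + 14×L_2(2.6) + (-1)×L_3(2.6)
P(2.6) = 14.592000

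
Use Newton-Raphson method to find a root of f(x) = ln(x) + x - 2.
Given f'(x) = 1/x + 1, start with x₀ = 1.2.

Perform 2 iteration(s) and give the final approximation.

f(x) = ln(x) + x - 2
f'(x) = 1/x + 1
x₀ = 1.2

Newton-Raphson formula: x_{n+1} = x_n - f(x_n)/f'(x_n)

Iteration 1:
  f(1.200000) = -0.617678
  f'(1.200000) = 1.833333
  x_1 = 1.200000 - (-0.617678)/1.833333 = 1.536916
Iteration 2:
  f(1.536916) = -0.033307
  f'(1.536916) = 1.650654
  x_2 = 1.536916 - (-0.033307)/1.650654 = 1.557094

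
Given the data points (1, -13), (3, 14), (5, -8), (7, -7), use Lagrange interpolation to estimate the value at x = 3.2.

Lagrange interpolation formula:
P(x) = Σ yᵢ × Lᵢ(x)
where Lᵢ(x) = Π_{j≠i} (x - xⱼ)/(xᵢ - xⱼ)

L_0(3.2) = (3.2 - 3)/(1 - 3) × (3.2 - 5)/(1 - 5) × (3.2 - 7)/(1 - 7) = -0.028500
L_1(3.2) = (3.2 - 1)/(3 - 1) × (3.2 - 5)/(3 - 5) × (3.2 - 7)/(3 - 7) = 0.940500
L_2(3.2) = (3.2 - 1)/(5 - 1) × (3.2 - 3)/(5 - 3) × (3.2 - 7)/(5 - 7) = 0.104500
L_3(3.2) = (3.2 - 1)/(7 - 1) × (3.2 - 3)/(7 - 3) × (3.2 - 5)/(7 - 5) = -0.016500

P(3.2) = (-13)×L_0(3.2) + 14×L_1(3.2) + (-8)×L_2(3.2) + (-7)×L_3(3.2)
P(3.2) = 12.817000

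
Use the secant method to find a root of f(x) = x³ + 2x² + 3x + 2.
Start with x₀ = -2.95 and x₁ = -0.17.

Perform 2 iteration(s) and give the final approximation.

f(x) = x³ + 2x² + 3x + 2
x₀ = -2.95, x₁ = -0.17

Secant formula: x_{n+1} = x_n - f(x_n)(x_n - x_{n-1})/(f(x_n) - f(x_{n-1}))

Iteration 1:
  f(-2.950000) = -15.117375
  f(-0.170000) = 1.542887
  x_2 = -0.170000 - 1.542887×(-0.170000 - (-2.950000))/(1.542887 - (-15.117375))
       = -0.427452
Iteration 2:
  f(-0.170000) = 1.542887
  f(-0.427452) = 1.004972
  x_3 = -0.427452 - 1.004972×(-0.427452 - (-0.170000))/(1.004972 - 1.542887)
       = -0.908443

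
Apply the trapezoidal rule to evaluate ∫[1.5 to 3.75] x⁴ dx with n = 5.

f(x) = x⁴
a = 1.5, b = 3.75, n = 5
h = (b - a)/n = 0.450000

Trapezoidal rule: (h/2)[f(x₀) + 2f(x₁) + 2f(x₂) + ... + f(xₙ)]

x_0 = 1.5000, f(x_0) = 5.062500, coefficient = 1
x_1 = 1.9500, f(x_1) = 14.459006, coefficient = 2
x_2 = 2.4000, f(x_2) = 33.177600, coefficient = 2
x_3 = 2.8500, f(x_3) = 65.975006, coefficient = 2
x_4 = 3.3000, f(x_4) = 118.592100, coefficient = 2
x_5 = 3.7500, f(x_5) = 197.753906, coefficient = 1

I ≈ (0.450000/2) × 667.223831 = 150.125362
Exact value: 146.796680
Error: 3.328682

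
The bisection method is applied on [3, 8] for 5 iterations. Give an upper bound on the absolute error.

Bisection error bound: |error| ≤ (b-a)/2^n
|error| ≤ (8 - 3)/2^5 = 5/2^5
|error| ≤ 0.1562500000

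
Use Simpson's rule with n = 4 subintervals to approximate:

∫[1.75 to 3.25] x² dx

f(x) = x²
a = 1.75, b = 3.25, n = 4
h = (b - a)/n = 0.375000

Simpson's rule: (h/3)[f(x₀) + 4f(x₁) + 2f(x₂) + ... + f(xₙ)]

x_0 = 1.7500, f(x_0) = 3.062500, coefficient = 1
x_1 = 2.1250, f(x_1) = 4.515625, coefficient = 4
x_2 = 2.5000, f(x_2) = 6.250000, coefficient = 2
x_3 = 2.8750, f(x_3) = 8.265625, coefficient = 4
x_4 = 3.2500, f(x_4) = 10.562500, coefficient = 1

I ≈ (0.375000/3) × 77.250000 = 9.656250
Exact value: 9.656250
Error: 0.000000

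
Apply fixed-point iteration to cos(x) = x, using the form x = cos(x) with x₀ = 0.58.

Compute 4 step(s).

Equation: cos(x) = x
Fixed-point form: x = cos(x)
x₀ = 0.58

x_1 = g(0.580000) = 0.836463
x_2 = g(0.836463) = 0.670093
x_3 = g(0.670093) = 0.783764
x_4 = g(0.783764) = 0.708261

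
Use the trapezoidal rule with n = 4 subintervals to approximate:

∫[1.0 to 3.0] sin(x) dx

f(x) = sin(x)
a = 1.0, b = 3.0, n = 4
h = (b - a)/n = 0.500000

Trapezoidal rule: (h/2)[f(x₀) + 2f(x₁) + 2f(x₂) + ... + f(xₙ)]

x_0 = 1.0000, f(x_0) = 0.841471, coefficient = 1
x_1 = 1.5000, f(x_1) = 0.997495, coefficient = 2
x_2 = 2.0000, f(x_2) = 0.909297, coefficient = 2
x_3 = 2.5000, f(x_3) = 0.598472, coefficient = 2
x_4 = 3.0000, f(x_4) = 0.141120, coefficient = 1

I ≈ (0.500000/2) × 5.993120 = 1.498280
Exact value: 1.530295
Error: 0.032015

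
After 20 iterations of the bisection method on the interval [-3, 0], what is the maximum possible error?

Bisection error bound: |error| ≤ (b-a)/2^n
|error| ≤ (0 - (-3))/2^20 = 3/2^20
|error| ≤ 0.0000028610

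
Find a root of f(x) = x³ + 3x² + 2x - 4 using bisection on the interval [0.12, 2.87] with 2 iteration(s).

f(x) = x³ + 3x² + 2x - 4
Initial interval: [0.12, 2.87]

Iteration 1:
  c_1 = (0.120000 + 2.870000)/2 = 1.495000
  f(c_1) = f(1.495000) = 9.036437
  f(a) × f(c) < 0, new interval: [0.120000, 1.495000]
Iteration 2:
  c_2 = (0.120000 + 1.495000)/2 = 0.807500
  f(c_2) = f(0.807500) = 0.097704
  f(a) × f(c) < 0, new interval: [0.120000, 0.807500]

After 2 iteration(s), the approximation is c_2 = 0.807500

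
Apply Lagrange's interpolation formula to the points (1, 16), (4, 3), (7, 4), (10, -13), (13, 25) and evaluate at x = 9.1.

Lagrange interpolation formula:
P(x) = Σ yᵢ × Lᵢ(x)
where Lᵢ(x) = Π_{j≠i} (x - xⱼ)/(xᵢ - xⱼ)

L_0(9.1) = (9.1 - 4)/(1 - 4) × (9.1 - 7)/(1 - 7) × (9.1 - 10)/(1 - 10) × (9.1 - 13)/(1 - 13) = 0.019338
L_1(9.1) = (9.1 - 1)/(4 - 1) × (9.1 - 7)/(4 - 7) × (9.1 - 10)/(4 - 10) × (9.1 - 13)/(4 - 13) = -0.122850
L_2(9.1) = (9.1 - 1)/(7 - 1) × (9.1 - 4)/(7 - 4) × (9.1 - 10)/(7 - 10) × (9.1 - 13)/(7 - 13) = 0.447525
L_3(9.1) = (9.1 - 1)/(10 - 1) × (9.1 - 4)/(10 - 4) × (9.1 - 7)/(10 - 7) × (9.1 - 13)/(10 - 13) = 0.696150
L_4(9.1) = (9.1 - 1)/(13 - 1) × (9.1 - 4)/(13 - 4) × (9.1 - 7)/(13 - 7) × (9.1 - 10)/(13 - 10) = -0.040163

P(9.1) = 16×L_0(9.1) + 3×L_1(9.1) + 4×L_2(9.1) + (-13)×L_3(9.1) + 25×L_4(9.1)
P(9.1) = -8.323062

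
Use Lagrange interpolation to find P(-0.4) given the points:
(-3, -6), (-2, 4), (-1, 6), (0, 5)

Lagrange interpolation formula:
P(x) = Σ yᵢ × Lᵢ(x)
where Lᵢ(x) = Π_{j≠i} (x - xⱼ)/(xᵢ - xⱼ)

L_0(-0.4) = (-0.4 - (-2))/(-3 - (-2)) × (-0.4 - (-1))/(-3 - (-1)) × (-0.4 - 0)/(-3 - 0) = 0.064000
L_1(-0.4) = (-0.4 - (-3))/(-2 - (-3)) × (-0.4 - (-1))/(-2 - (-1)) × (-0.4 - 0)/(-2 - 0) = -0.312000
L_2(-0.4) = (-0.4 - (-3))/(-1 - (-3)) × (-0.4 - (-2))/(-1 - (-2)) × (-0.4 - 0)/(-1 - 0) = 0.832000
L_3(-0.4) = (-0.4 - (-3))/(0 - (-3)) × (-0.4 - (-2))/(0 - (-2)) × (-0.4 - (-1))/(0 - (-1)) = 0.416000

P(-0.4) = (-6)×L_0(-0.4) + 4×L_1(-0.4) + 6×L_2(-0.4) + 5×L_3(-0.4)
P(-0.4) = 5.440000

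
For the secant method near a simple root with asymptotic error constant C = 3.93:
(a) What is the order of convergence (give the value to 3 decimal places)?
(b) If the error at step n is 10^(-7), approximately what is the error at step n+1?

(a) Secant method has superlinear convergence with order φ = (1+√5)/2 ≈ 1.618.
    This means |e_{n+1}| ≈ C|e_n|^1.618.

(b) With |e_n| = 10^(-7) and C = 3.93:
    |e_{n+1}| ≈ 3.93 × (10^(-7))^1.618 = 3.93 × 10^(-11.33)

(a) ≈ 1.618 (golden ratio); (b) |e_{n+1}| ≈ 1.854e-11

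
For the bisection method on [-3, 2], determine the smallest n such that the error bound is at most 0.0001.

We need (b-a)/2^n ≤ 0.0001
(2 - (-3))/2^n ≤ 0.0001
5/2^n ≤ 0.0001
2^n ≥ 50000
n ≥ log₂(50000) = 15.61
n ≥ 16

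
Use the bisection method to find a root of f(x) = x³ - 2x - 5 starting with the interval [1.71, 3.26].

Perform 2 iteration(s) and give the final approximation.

f(x) = x³ - 2x - 5
Initial interval: [1.71, 3.26]

Iteration 1:
  c_1 = (1.710000 + 3.260000)/2 = 2.485000
  f(c_1) = f(2.485000) = 5.375434
  f(a) × f(c) < 0, new interval: [1.710000, 2.485000]
Iteration 2:
  c_2 = (1.710000 + 2.485000)/2 = 2.097500
  f(c_2) = f(2.097500) = 0.032964
  f(a) × f(c) < 0, new interval: [1.710000, 2.097500]

After 2 iteration(s), the approximation is c_2 = 2.097500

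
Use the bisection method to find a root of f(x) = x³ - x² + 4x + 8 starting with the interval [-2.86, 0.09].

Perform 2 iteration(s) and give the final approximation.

f(x) = x³ - x² + 4x + 8
Initial interval: [-2.86, 0.09]

Iteration 1:
  c_1 = (-2.860000 + 0.090000)/2 = -1.385000
  f(c_1) = f(-1.385000) = -2.114967
  f(a) × f(c) ≥ 0, new interval: [-1.385000, 0.090000]
Iteration 2:
  c_2 = (-1.385000 + 0.090000)/2 = -0.647500
  f(c_2) = f(-0.647500) = 4.719275
  f(a) × f(c) < 0, new interval: [-1.385000, -0.647500]

After 2 iteration(s), the approximation is c_2 = -0.647500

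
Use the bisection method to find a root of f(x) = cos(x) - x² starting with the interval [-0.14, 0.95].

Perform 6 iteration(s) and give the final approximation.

f(x) = cos(x) - x²
Initial interval: [-0.14, 0.95]

Iteration 1:
  c_1 = (-0.140000 + 0.950000)/2 = 0.405000
  f(c_1) = f(0.405000) = 0.755077
  f(a) × f(c) ≥ 0, new interval: [0.405000, 0.950000]
Iteration 2:
  c_2 = (0.405000 + 0.950000)/2 = 0.677500
  f(c_2) = f(0.677500) = 0.320136
  f(a) × f(c) ≥ 0, new interval: [0.677500, 0.950000]
Iteration 3:
  c_3 = (0.677500 + 0.950000)/2 = 0.813750
  f(c_3) = f(0.813750) = 0.024588
  f(a) × f(c) ≥ 0, new interval: [0.813750, 0.950000]
Iteration 4:
  c_4 = (0.813750 + 0.950000)/2 = 0.881875
  f(c_4) = f(0.881875) = -0.141999
  f(a) × f(c) < 0, new interval: [0.813750, 0.881875]
Iteration 5:
  c_5 = (0.813750 + 0.881875)/2 = 0.847812
  f(c_5) = f(0.847812) = -0.057161
  f(a) × f(c) < 0, new interval: [0.813750, 0.847812]
Iteration 6:
  c_6 = (0.813750 + 0.847812)/2 = 0.830781
  f(c_6) = f(0.830781) = -0.015898
  f(a) × f(c) < 0, new interval: [0.813750, 0.830781]

After 6 iteration(s), the approximation is c_6 = 0.830781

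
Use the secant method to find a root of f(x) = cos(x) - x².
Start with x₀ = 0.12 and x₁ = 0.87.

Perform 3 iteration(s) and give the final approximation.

f(x) = cos(x) - x²
x₀ = 0.12, x₁ = 0.87

Secant formula: x_{n+1} = x_n - f(x_n)(x_n - x_{n-1})/(f(x_n) - f(x_{n-1}))

Iteration 1:
  f(0.120000) = 0.978409
  f(0.870000) = -0.112073
  x_2 = 0.870000 - (-0.112073)×(0.870000 - 0.120000)/(-0.112073 - 0.978409)
       = 0.792919
Iteration 2:
  f(0.870000) = -0.112073
  f(0.792919) = 0.073047
  x_3 = 0.792919 - 0.073047×(0.792919 - 0.870000)/(0.073047 - (-0.112073))
       = 0.823335
Iteration 3:
  f(0.792919) = 0.073047
  f(0.823335) = 0.001899
  x_4 = 0.823335 - 0.001899×(0.823335 - 0.792919)/(0.001899 - 0.073047)
       = 0.824147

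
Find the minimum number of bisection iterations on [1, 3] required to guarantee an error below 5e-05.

We need (b-a)/2^n ≤ 5e-05
(3 - 1)/2^n ≤ 5e-05
2/2^n ≤ 5e-05
2^n ≥ 40000
n ≥ log₂(40000) = 15.29
n ≥ 16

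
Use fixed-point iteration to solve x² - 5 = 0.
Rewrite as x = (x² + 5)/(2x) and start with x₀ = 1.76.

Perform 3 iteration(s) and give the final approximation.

Equation: x² - 5 = 0
Fixed-point form: x = (x² + 5)/(2x)
x₀ = 1.76

x_1 = g(1.760000) = 2.300455
x_2 = g(2.300455) = 2.236969
x_3 = g(2.236969) = 2.236068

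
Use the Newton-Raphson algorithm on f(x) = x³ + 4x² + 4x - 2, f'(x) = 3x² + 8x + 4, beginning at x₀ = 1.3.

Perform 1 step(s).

f(x) = x³ + 4x² + 4x - 2
f'(x) = 3x² + 8x + 4
x₀ = 1.3

Newton-Raphson formula: x_{n+1} = x_n - f(x_n)/f'(x_n)

Iteration 1:
  f(1.300000) = 12.157000
  f'(1.300000) = 19.470000
  x_1 = 1.300000 - 12.157000/19.470000 = 0.675603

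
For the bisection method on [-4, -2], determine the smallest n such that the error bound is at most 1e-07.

We need (b-a)/2^n ≤ 1e-07
(-2 - (-4))/2^n ≤ 1e-07
2/2^n ≤ 1e-07
2^n ≥ 20000000
n ≥ log₂(20000000) = 24.25
n ≥ 25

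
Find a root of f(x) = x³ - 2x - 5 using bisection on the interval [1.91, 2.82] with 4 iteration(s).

f(x) = x³ - 2x - 5
Initial interval: [1.91, 2.82]

Iteration 1:
  c_1 = (1.910000 + 2.820000)/2 = 2.365000
  f(c_1) = f(2.365000) = 3.497977
  f(a) × f(c) < 0, new interval: [1.910000, 2.365000]
Iteration 2:
  c_2 = (1.910000 + 2.365000)/2 = 2.137500
  f(c_2) = f(2.137500) = 0.491037
  f(a) × f(c) < 0, new interval: [1.910000, 2.137500]
Iteration 3:
  c_3 = (1.910000 + 2.137500)/2 = 2.023750
  f(c_3) = f(2.023750) = -0.759102
  f(a) × f(c) ≥ 0, new interval: [2.023750, 2.137500]
Iteration 4:
  c_4 = (2.023750 + 2.137500)/2 = 2.080625
  f(c_4) = f(2.080625) = -0.154224
  f(a) × f(c) ≥ 0, new interval: [2.080625, 2.137500]

After 4 iteration(s), the approximation is c_4 = 2.080625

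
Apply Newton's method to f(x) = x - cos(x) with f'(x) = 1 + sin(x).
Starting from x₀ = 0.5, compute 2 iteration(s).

f(x) = x - cos(x)
f'(x) = 1 + sin(x)
x₀ = 0.5

Newton-Raphson formula: x_{n+1} = x_n - f(x_n)/f'(x_n)

Iteration 1:
  f(0.500000) = -0.377583
  f'(0.500000) = 1.479426
  x_1 = 0.500000 - (-0.377583)/1.479426 = 0.755222
Iteration 2:
  f(0.755222) = 0.027103
  f'(0.755222) = 1.685451
  x_2 = 0.755222 - 0.027103/1.685451 = 0.739142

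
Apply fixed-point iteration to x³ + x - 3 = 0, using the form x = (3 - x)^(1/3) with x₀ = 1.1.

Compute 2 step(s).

Equation: x³ + x - 3 = 0
Fixed-point form: x = (3 - x)^(1/3)
x₀ = 1.1

x_1 = g(1.100000) = 1.238562
x_2 = g(1.238562) = 1.207691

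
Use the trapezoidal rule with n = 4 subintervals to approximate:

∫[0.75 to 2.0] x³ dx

f(x) = x³
a = 0.75, b = 2.0, n = 4
h = (b - a)/n = 0.312500

Trapezoidal rule: (h/2)[f(x₀) + 2f(x₁) + 2f(x₂) + ... + f(xₙ)]

x_0 = 0.7500, f(x_0) = 0.421875, coefficient = 1
x_1 = 1.0625, f(x_1) = 1.199463, coefficient = 2
x_2 = 1.3750, f(x_2) = 2.599609, coefficient = 2
x_3 = 1.6875, f(x_3) = 4.805420, coefficient = 2
x_4 = 2.0000, f(x_4) = 8.000000, coefficient = 1

I ≈ (0.312500/2) × 25.630859 = 4.004822
Exact value: 3.920898
Error: 0.083923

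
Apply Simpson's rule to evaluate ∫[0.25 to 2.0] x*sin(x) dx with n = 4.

f(x) = x*sin(x)
a = 0.25, b = 2.0, n = 4
h = (b - a)/n = 0.437500

Simpson's rule: (h/3)[f(x₀) + 4f(x₁) + 2f(x₂) + ... + f(xₙ)]

x_0 = 0.2500, f(x_0) = 0.061851, coefficient = 1
x_1 = 0.6875, f(x_1) = 0.436292, coefficient = 4
x_2 = 1.1250, f(x_2) = 1.015051, coefficient = 2
x_3 = 1.5625, f(x_3) = 1.562446, coefficient = 4
x_4 = 2.0000, f(x_4) = 1.818595, coefficient = 1

I ≈ (0.437500/3) × 11.905502 = 1.736219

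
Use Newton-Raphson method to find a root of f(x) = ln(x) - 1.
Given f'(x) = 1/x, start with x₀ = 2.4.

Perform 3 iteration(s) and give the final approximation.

f(x) = ln(x) - 1
f'(x) = 1/x
x₀ = 2.4

Newton-Raphson formula: x_{n+1} = x_n - f(x_n)/f'(x_n)

Iteration 1:
  f(2.400000) = -0.124531
  f'(2.400000) = 0.416667
  x_1 = 2.400000 - (-0.124531)/0.416667 = 2.698875
Iteration 2:
  f(2.698875) = -0.007165
  f'(2.698875) = 0.370525
  x_2 = 2.698875 - (-0.007165)/0.370525 = 2.718212
Iteration 3:
  f(2.718212) = -0.000026
  f'(2.718212) = 0.367889
  x_3 = 2.718212 - (-0.000026)/0.367889 = 2.718282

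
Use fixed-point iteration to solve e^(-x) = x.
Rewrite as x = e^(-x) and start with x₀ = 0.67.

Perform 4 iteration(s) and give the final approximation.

Equation: e^(-x) = x
Fixed-point form: x = e^(-x)
x₀ = 0.67

x_1 = g(0.670000) = 0.511709
x_2 = g(0.511709) = 0.599470
x_3 = g(0.599470) = 0.549102
x_4 = g(0.549102) = 0.577468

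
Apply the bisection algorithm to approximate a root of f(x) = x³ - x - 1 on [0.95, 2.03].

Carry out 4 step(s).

f(x) = x³ - x - 1
Initial interval: [0.95, 2.03]

Iteration 1:
  c_1 = (0.950000 + 2.030000)/2 = 1.490000
  f(c_1) = f(1.490000) = 0.817949
  f(a) × f(c) < 0, new interval: [0.950000, 1.490000]
Iteration 2:
  c_2 = (0.950000 + 1.490000)/2 = 1.220000
  f(c_2) = f(1.220000) = -0.404152
  f(a) × f(c) ≥ 0, new interval: [1.220000, 1.490000]
Iteration 3:
  c_3 = (1.220000 + 1.490000)/2 = 1.355000
  f(c_3) = f(1.355000) = 0.132814
  f(a) × f(c) < 0, new interval: [1.220000, 1.355000]
Iteration 4:
  c_4 = (1.220000 + 1.355000)/2 = 1.287500
  f(c_4) = f(1.287500) = -0.153268
  f(a) × f(c) ≥ 0, new interval: [1.287500, 1.355000]

After 4 iteration(s), the approximation is c_4 = 1.287500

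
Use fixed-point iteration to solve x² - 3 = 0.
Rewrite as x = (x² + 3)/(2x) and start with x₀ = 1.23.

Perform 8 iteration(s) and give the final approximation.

Equation: x² - 3 = 0
Fixed-point form: x = (x² + 3)/(2x)
x₀ = 1.23

x_1 = g(1.230000) = 1.834512
x_2 = g(1.834512) = 1.734912
x_3 = g(1.734912) = 1.732053
x_4 = g(1.732053) = 1.732051
x_5 = g(1.732051) = 1.732051
x_6 = g(1.732051) = 1.732051
x_7 = g(1.732051) = 1.732051
x_8 = g(1.732051) = 1.732051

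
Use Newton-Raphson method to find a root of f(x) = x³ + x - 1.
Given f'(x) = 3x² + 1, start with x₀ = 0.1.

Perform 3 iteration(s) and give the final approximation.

f(x) = x³ + x - 1
f'(x) = 3x² + 1
x₀ = 0.1

Newton-Raphson formula: x_{n+1} = x_n - f(x_n)/f'(x_n)

Iteration 1:
  f(0.100000) = -0.899000
  f'(0.100000) = 1.030000
  x_1 = 0.100000 - (-0.899000)/1.030000 = 0.972816
Iteration 2:
  f(0.972816) = 0.893459
  f'(0.972816) = 3.839110
  x_2 = 0.972816 - 0.893459/3.839110 = 0.740090
Iteration 3:
  f(0.740090) = 0.145462
  f'(0.740090) = 2.643200
  x_3 = 0.740090 - 0.145462/2.643200 = 0.685058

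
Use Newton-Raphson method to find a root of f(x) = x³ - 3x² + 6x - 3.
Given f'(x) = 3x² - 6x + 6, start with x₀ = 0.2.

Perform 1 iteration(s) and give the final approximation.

f(x) = x³ - 3x² + 6x - 3
f'(x) = 3x² - 6x + 6
x₀ = 0.2

Newton-Raphson formula: x_{n+1} = x_n - f(x_n)/f'(x_n)

Iteration 1:
  f(0.200000) = -1.912000
  f'(0.200000) = 4.920000
  x_1 = 0.200000 - (-1.912000)/4.920000 = 0.588618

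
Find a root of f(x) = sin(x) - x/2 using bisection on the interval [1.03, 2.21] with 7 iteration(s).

f(x) = sin(x) - x/2
Initial interval: [1.03, 2.21]

Iteration 1:
  c_1 = (1.030000 + 2.210000)/2 = 1.620000
  f(c_1) = f(1.620000) = 0.188790
  f(a) × f(c) ≥ 0, new interval: [1.620000, 2.210000]
Iteration 2:
  c_2 = (1.620000 + 2.210000)/2 = 1.915000
  f(c_2) = f(1.915000) = -0.016156
  f(a) × f(c) < 0, new interval: [1.620000, 1.915000]
Iteration 3:
  c_3 = (1.620000 + 1.915000)/2 = 1.767500
  f(c_3) = f(1.767500) = 0.096966
  f(a) × f(c) ≥ 0, new interval: [1.767500, 1.915000]
Iteration 4:
  c_4 = (1.767500 + 1.915000)/2 = 1.841250
  f(c_4) = f(1.841250) = 0.043025
  f(a) × f(c) ≥ 0, new interval: [1.841250, 1.915000]
Iteration 5:
  c_5 = (1.841250 + 1.915000)/2 = 1.878125
  f(c_5) = f(1.878125) = 0.014083
  f(a) × f(c) ≥ 0, new interval: [1.878125, 1.915000]
Iteration 6:
  c_6 = (1.878125 + 1.915000)/2 = 1.896562
  f(c_6) = f(1.896562) = -0.000875
  f(a) × f(c) < 0, new interval: [1.878125, 1.896562]
Iteration 7:
  c_7 = (1.878125 + 1.896562)/2 = 1.887344
  f(c_7) = f(1.887344) = 0.006644
  f(a) × f(c) ≥ 0, new interval: [1.887344, 1.896562]

After 7 iteration(s), the approximation is c_7 = 1.887344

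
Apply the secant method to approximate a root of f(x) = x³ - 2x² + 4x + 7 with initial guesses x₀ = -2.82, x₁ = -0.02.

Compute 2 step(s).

f(x) = x³ - 2x² + 4x + 7
x₀ = -2.82, x₁ = -0.02

Secant formula: x_{n+1} = x_n - f(x_n)(x_n - x_{n-1})/(f(x_n) - f(x_{n-1}))

Iteration 1:
  f(-2.820000) = -42.610568
  f(-0.020000) = 6.919192
  x_2 = -0.020000 - 6.919192×(-0.020000 - (-2.820000))/(6.919192 - (-42.610568))
       = -0.411153
Iteration 2:
  f(-0.020000) = 6.919192
  f(-0.411153) = 4.947787
  x_3 = -0.411153 - 4.947787×(-0.411153 - (-0.020000))/(4.947787 - 6.919192)
       = -1.392862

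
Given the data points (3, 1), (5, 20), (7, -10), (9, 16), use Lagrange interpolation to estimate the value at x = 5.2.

Lagrange interpolation formula:
P(x) = Σ yᵢ × Lᵢ(x)
where Lᵢ(x) = Π_{j≠i} (x - xⱼ)/(xᵢ - xⱼ)

L_0(5.2) = (5.2 - 5)/(3 - 5) × (5.2 - 7)/(3 - 7) × (5.2 - 9)/(3 - 9) = -0.028500
L_1(5.2) = (5.2 - 3)/(5 - 3) × (5.2 - 7)/(5 - 7) × (5.2 - 9)/(5 - 9) = 0.940500
L_2(5.2) = (5.2 - 3)/(7 - 3) × (5.2 - 5)/(7 - 5) × (5.2 - 9)/(7 - 9) = 0.104500
L_3(5.2) = (5.2 - 3)/(9 - 3) × (5.2 - 5)/(9 - 5) × (5.2 - 7)/(9 - 7) = -0.016500

P(5.2) = 1×L_0(5.2) + 20×L_1(5.2) + (-10)×L_2(5.2) + 16×L_3(5.2)
P(5.2) = 17.472500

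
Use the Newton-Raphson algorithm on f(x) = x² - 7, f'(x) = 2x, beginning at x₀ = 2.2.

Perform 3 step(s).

f(x) = x² - 7
f'(x) = 2x
x₀ = 2.2

Newton-Raphson formula: x_{n+1} = x_n - f(x_n)/f'(x_n)

Iteration 1:
  f(2.200000) = -2.160000
  f'(2.200000) = 4.400000
  x_1 = 2.200000 - (-2.160000)/4.400000 = 2.690909
Iteration 2:
  f(2.690909) = 0.240992
  f'(2.690909) = 5.381818
  x_2 = 2.690909 - 0.240992/5.381818 = 2.646130
Iteration 3:
  f(2.646130) = 0.002005
  f'(2.646130) = 5.292260
  x_3 = 2.646130 - 0.002005/5.292260 = 2.645751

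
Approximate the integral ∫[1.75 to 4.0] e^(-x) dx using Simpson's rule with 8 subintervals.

f(x) = e^(-x)
a = 1.75, b = 4.0, n = 8
h = (b - a)/n = 0.281250

Simpson's rule: (h/3)[f(x₀) + 4f(x₁) + 2f(x₂) + ... + f(xₙ)]

x_0 = 1.7500, f(x_0) = 0.173774, coefficient = 1
x_1 = 2.0312, f(x_1) = 0.131171, coefficient = 4
x_2 = 2.3125, f(x_2) = 0.099013, coefficient = 2
x_3 = 2.5938, f(x_3) = 0.074739, coefficient = 4
x_4 = 2.8750, f(x_4) = 0.056416, coefficient = 2
x_5 = 3.1562, f(x_5) = 0.042585, coefficient = 4
x_6 = 3.4375, f(x_6) = 0.032145, coefficient = 2
x_7 = 3.7188, f(x_7) = 0.024264, coefficient = 4
x_8 = 4.0000, f(x_8) = 0.018316, coefficient = 1

I ≈ (0.281250/3) × 1.658279 = 0.155464
Exact value: 0.155458
Error: 0.000005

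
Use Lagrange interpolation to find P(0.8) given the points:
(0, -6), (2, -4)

Lagrange interpolation formula:
P(x) = Σ yᵢ × Lᵢ(x)
where Lᵢ(x) = Π_{j≠i} (x - xⱼ)/(xᵢ - xⱼ)

L_0(0.8) = (0.8 - 2)/(0 - 2) = 0.600000
L_1(0.8) = (0.8 - 0)/(2 - 0) = 0.400000

P(0.8) = (-6)×L_0(0.8) + (-4)×L_1(0.8)
P(0.8) = -5.200000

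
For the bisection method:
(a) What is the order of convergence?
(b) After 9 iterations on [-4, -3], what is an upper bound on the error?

(a) Bisection has linear (order 1) convergence; the error is halved each step.

(b) Error bound = (b-a)/2^n = (-3 - (-4))/2^{9}
    = 1/2^{9}

(a) 1 (linear); (b) error ≤ 1.95e-03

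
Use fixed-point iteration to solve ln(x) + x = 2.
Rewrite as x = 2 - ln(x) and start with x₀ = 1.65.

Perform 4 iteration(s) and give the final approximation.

Equation: ln(x) + x = 2
Fixed-point form: x = 2 - ln(x)
x₀ = 1.65

x_1 = g(1.650000) = 1.499225
x_2 = g(1.499225) = 1.595052
x_3 = g(1.595052) = 1.533094
x_4 = g(1.533094) = 1.572712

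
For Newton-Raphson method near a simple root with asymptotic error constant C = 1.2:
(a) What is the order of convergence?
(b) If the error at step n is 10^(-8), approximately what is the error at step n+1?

(a) Newton-Raphson has quadratic (order 2) convergence near simple roots.
    This means |e_{n+1}| ≈ C|e_n|².

(b) With |e_n| = 10^(-8) and C = 1.2:
    |e_{n+1}| ≈ 1.2 × (10^(-8))² = 1.2 × 10^(-16)

(a) 2 (quadratic); (b) |e_{n+1}| ≈ 1.200e-16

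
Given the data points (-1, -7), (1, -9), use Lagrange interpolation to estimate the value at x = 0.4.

Lagrange interpolation formula:
P(x) = Σ yᵢ × Lᵢ(x)
where Lᵢ(x) = Π_{j≠i} (x - xⱼ)/(xᵢ - xⱼ)

L_0(0.4) = (0.4 - 1)/(-1 - 1) = 0.300000
L_1(0.4) = (0.4 - (-1))/(1 - (-1)) = 0.700000

P(0.4) = (-7)×L_0(0.4) + (-9)×L_1(0.4)
P(0.4) = -8.400000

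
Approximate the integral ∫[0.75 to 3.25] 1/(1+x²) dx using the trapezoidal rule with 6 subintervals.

f(x) = 1/(1+x²)
a = 0.75, b = 3.25, n = 6
h = (b - a)/n = 0.416667

Trapezoidal rule: (h/2)[f(x₀) + 2f(x₁) + 2f(x₂) + ... + f(xₙ)]

x_0 = 0.7500, f(x_0) = 0.640000, coefficient = 1
x_1 = 1.1667, f(x_1) = 0.423529, coefficient = 2
x_2 = 1.5833, f(x_2) = 0.285149, coefficient = 2
x_3 = 2.0000, f(x_3) = 0.200000, coefficient = 2
x_4 = 2.4167, f(x_4) = 0.146193, coefficient = 2
x_5 = 2.8333, f(x_5) = 0.110769, coefficient = 2
x_6 = 3.2500, f(x_6) = 0.086486, coefficient = 1

I ≈ (0.416667/2) × 3.057767 = 0.637035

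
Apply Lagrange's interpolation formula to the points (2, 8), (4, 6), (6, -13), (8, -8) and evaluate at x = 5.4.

Lagrange interpolation formula:
P(x) = Σ yᵢ × Lᵢ(x)
where Lᵢ(x) = Π_{j≠i} (x - xⱼ)/(xᵢ - xⱼ)

L_0(5.4) = (5.4 - 4)/(2 - 4) × (5.4 - 6)/(2 - 6) × (5.4 - 8)/(2 - 8) = -0.045500
L_1(5.4) = (5.4 - 2)/(4 - 2) × (5.4 - 6)/(4 - 6) × (5.4 - 8)/(4 - 8) = 0.331500
L_2(5.4) = (5.4 - 2)/(6 - 2) × (5.4 - 4)/(6 - 4) × (5.4 - 8)/(6 - 8) = 0.773500
L_3(5.4) = (5.4 - 2)/(8 - 2) × (5.4 - 4)/(8 - 4) × (5.4 - 6)/(8 - 6) = -0.059500

P(5.4) = 8×L_0(5.4) + 6×L_1(5.4) + (-13)×L_2(5.4) + (-8)×L_3(5.4)
P(5.4) = -7.954500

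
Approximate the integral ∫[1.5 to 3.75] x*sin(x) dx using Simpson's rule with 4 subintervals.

f(x) = x*sin(x)
a = 1.5, b = 3.75, n = 4
h = (b - a)/n = 0.562500

Simpson's rule: (h/3)[f(x₀) + 4f(x₁) + 2f(x₂) + ... + f(xₙ)]

x_0 = 1.5000, f(x_0) = 1.496242, coefficient = 1
x_1 = 2.0625, f(x_1) = 1.818155, coefficient = 4
x_2 = 2.6250, f(x_2) = 1.296541, coefficient = 2
x_3 = 3.1875, f(x_3) = -0.146278, coefficient = 4
x_4 = 3.7500, f(x_4) = -2.143355, coefficient = 1

I ≈ (0.562500/3) × 8.633477 = 1.618777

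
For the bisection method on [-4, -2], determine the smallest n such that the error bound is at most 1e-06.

We need (b-a)/2^n ≤ 1e-06
(-2 - (-4))/2^n ≤ 1e-06
2/2^n ≤ 1e-06
2^n ≥ 2000000
n ≥ log₂(2000000) = 20.93
n ≥ 21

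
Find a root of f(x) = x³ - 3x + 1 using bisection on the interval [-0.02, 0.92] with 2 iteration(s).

f(x) = x³ - 3x + 1
Initial interval: [-0.02, 0.92]

Iteration 1:
  c_1 = (-0.020000 + 0.920000)/2 = 0.450000
  f(c_1) = f(0.450000) = -0.258875
  f(a) × f(c) < 0, new interval: [-0.020000, 0.450000]
Iteration 2:
  c_2 = (-0.020000 + 0.450000)/2 = 0.215000
  f(c_2) = f(0.215000) = 0.364938
  f(a) × f(c) ≥ 0, new interval: [0.215000, 0.450000]

After 2 iteration(s), the approximation is c_2 = 0.215000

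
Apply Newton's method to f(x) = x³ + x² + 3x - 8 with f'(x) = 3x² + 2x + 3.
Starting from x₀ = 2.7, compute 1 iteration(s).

f(x) = x³ + x² + 3x - 8
f'(x) = 3x² + 2x + 3
x₀ = 2.7

Newton-Raphson formula: x_{n+1} = x_n - f(x_n)/f'(x_n)

Iteration 1:
  f(2.700000) = 27.073000
  f'(2.700000) = 30.270000
  x_1 = 2.700000 - 27.073000/30.270000 = 1.805616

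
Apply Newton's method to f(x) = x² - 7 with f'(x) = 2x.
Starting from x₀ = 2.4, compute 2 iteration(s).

f(x) = x² - 7
f'(x) = 2x
x₀ = 2.4

Newton-Raphson formula: x_{n+1} = x_n - f(x_n)/f'(x_n)

Iteration 1:
  f(2.400000) = -1.240000
  f'(2.400000) = 4.800000
  x_1 = 2.400000 - (-1.240000)/4.800000 = 2.658333
Iteration 2:
  f(2.658333) = 0.066736
  f'(2.658333) = 5.316667
  x_2 = 2.658333 - 0.066736/5.316667 = 2.645781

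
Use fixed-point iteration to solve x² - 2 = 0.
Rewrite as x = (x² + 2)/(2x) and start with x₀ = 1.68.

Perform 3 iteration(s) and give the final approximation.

Equation: x² - 2 = 0
Fixed-point form: x = (x² + 2)/(2x)
x₀ = 1.68

x_1 = g(1.680000) = 1.435238
x_2 = g(1.435238) = 1.414368
x_3 = g(1.414368) = 1.414214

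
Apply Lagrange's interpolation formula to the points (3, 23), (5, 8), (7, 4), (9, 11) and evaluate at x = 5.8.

Lagrange interpolation formula:
P(x) = Σ yᵢ × Lᵢ(x)
where Lᵢ(x) = Π_{j≠i} (x - xⱼ)/(xᵢ - xⱼ)

L_0(5.8) = (5.8 - 5)/(3 - 5) × (5.8 - 7)/(3 - 7) × (5.8 - 9)/(3 - 9) = -0.064000
L_1(5.8) = (5.8 - 3)/(5 - 3) × (5.8 - 7)/(5 - 7) × (5.8 - 9)/(5 - 9) = 0.672000
L_2(5.8) = (5.8 - 3)/(7 - 3) × (5.8 - 5)/(7 - 5) × (5.8 - 9)/(7 - 9) = 0.448000
L_3(5.8) = (5.8 - 3)/(9 - 3) × (5.8 - 5)/(9 - 5) × (5.8 - 7)/(9 - 7) = -0.056000

P(5.8) = 23×L_0(5.8) + 8×L_1(5.8) + 4×L_2(5.8) + 11×L_3(5.8)
P(5.8) = 5.080000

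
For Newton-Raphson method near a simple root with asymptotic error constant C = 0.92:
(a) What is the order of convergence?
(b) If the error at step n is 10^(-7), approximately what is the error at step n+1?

(a) Newton-Raphson has quadratic (order 2) convergence near simple roots.
    This means |e_{n+1}| ≈ C|e_n|².

(b) With |e_n| = 10^(-7) and C = 0.92:
    |e_{n+1}| ≈ 0.92 × (10^(-7))² = 0.92 × 10^(-14)

(a) 2 (quadratic); (b) |e_{n+1}| ≈ 9.200e-15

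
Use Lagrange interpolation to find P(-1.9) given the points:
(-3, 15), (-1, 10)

Lagrange interpolation formula:
P(x) = Σ yᵢ × Lᵢ(x)
where Lᵢ(x) = Π_{j≠i} (x - xⱼ)/(xᵢ - xⱼ)

L_0(-1.9) = (-1.9 - (-1))/(-3 - (-1)) = 0.450000
L_1(-1.9) = (-1.9 - (-3))/(-1 - (-3)) = 0.550000

P(-1.9) = 15×L_0(-1.9) + 10×L_1(-1.9)
P(-1.9) = 12.250000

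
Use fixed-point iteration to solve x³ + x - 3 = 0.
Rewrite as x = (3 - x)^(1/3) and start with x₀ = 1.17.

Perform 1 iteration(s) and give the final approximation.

Equation: x³ + x - 3 = 0
Fixed-point form: x = (3 - x)^(1/3)
x₀ = 1.17

x_1 = g(1.170000) = 1.223161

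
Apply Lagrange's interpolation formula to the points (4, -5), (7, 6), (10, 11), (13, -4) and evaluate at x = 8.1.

Lagrange interpolation formula:
P(x) = Σ yᵢ × Lᵢ(x)
where Lᵢ(x) = Π_{j≠i} (x - xⱼ)/(xᵢ - xⱼ)

L_0(8.1) = (8.1 - 7)/(4 - 7) × (8.1 - 10)/(4 - 10) × (8.1 - 13)/(4 - 13) = -0.063216
L_1(8.1) = (8.1 - 4)/(7 - 4) × (8.1 - 10)/(7 - 10) × (8.1 - 13)/(7 - 13) = 0.706870
L_2(8.1) = (8.1 - 4)/(10 - 4) × (8.1 - 7)/(10 - 7) × (8.1 - 13)/(10 - 13) = 0.409241
L_3(8.1) = (8.1 - 4)/(13 - 4) × (8.1 - 7)/(13 - 7) × (8.1 - 10)/(13 - 10) = -0.052895

P(8.1) = (-5)×L_0(8.1) + 6×L_1(8.1) + 11×L_2(8.1) + (-4)×L_3(8.1)
P(8.1) = 9.270531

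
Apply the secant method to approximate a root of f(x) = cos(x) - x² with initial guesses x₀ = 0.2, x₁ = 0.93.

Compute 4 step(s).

f(x) = cos(x) - x²
x₀ = 0.2, x₁ = 0.93

Secant formula: x_{n+1} = x_n - f(x_n)(x_n - x_{n-1})/(f(x_n) - f(x_{n-1}))

Iteration 1:
  f(0.200000) = 0.940067
  f(0.930000) = -0.267066
  x_2 = 0.930000 - (-0.267066)×(0.930000 - 0.200000)/(-0.267066 - 0.940067)
       = 0.768495
Iteration 2:
  f(0.930000) = -0.267066
  f(0.768495) = 0.128373
  x_3 = 0.768495 - 0.128373×(0.768495 - 0.930000)/(0.128373 - (-0.267066))
       = 0.820925
Iteration 3:
  f(0.768495) = 0.128373
  f(0.820925) = 0.007627
  x_4 = 0.820925 - 0.007627×(0.820925 - 0.768495)/(0.007627 - 0.128373)
       = 0.824237
Iteration 4:
  f(0.820925) = 0.007627
  f(0.824237) = -0.000249
  x_5 = 0.824237 - (-0.000249)×(0.824237 - 0.820925)/(-0.000249 - 0.007627)
       = 0.824132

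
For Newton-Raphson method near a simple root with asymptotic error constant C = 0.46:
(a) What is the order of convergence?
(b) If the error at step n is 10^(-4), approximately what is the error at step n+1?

(a) Newton-Raphson has quadratic (order 2) convergence near simple roots.
    This means |e_{n+1}| ≈ C|e_n|².

(b) With |e_n| = 10^(-4) and C = 0.46:
    |e_{n+1}| ≈ 0.46 × (10^(-4))² = 0.46 × 10^(-8)

(a) 2 (quadratic); (b) |e_{n+1}| ≈ 4.600e-09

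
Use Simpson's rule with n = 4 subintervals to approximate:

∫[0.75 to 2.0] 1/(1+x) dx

f(x) = 1/(1+x)
a = 0.75, b = 2.0, n = 4
h = (b - a)/n = 0.312500

Simpson's rule: (h/3)[f(x₀) + 4f(x₁) + 2f(x₂) + ... + f(xₙ)]

x_0 = 0.7500, f(x_0) = 0.571429, coefficient = 1
x_1 = 1.0625, f(x_1) = 0.484848, coefficient = 4
x_2 = 1.3750, f(x_2) = 0.421053, coefficient = 2
x_3 = 1.6875, f(x_3) = 0.372093, coefficient = 4
x_4 = 2.0000, f(x_4) = 0.333333, coefficient = 1

I ≈ (0.312500/3) × 5.174633 = 0.539024
Exact value: 0.538997
Error: 0.000028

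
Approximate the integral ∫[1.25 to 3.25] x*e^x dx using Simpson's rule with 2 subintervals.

f(x) = x*e^x
a = 1.25, b = 3.25, n = 2
h = (b - a)/n = 1.000000

Simpson's rule: (h/3)[f(x₀) + 4f(x₁) + 2f(x₂) + ... + f(xₙ)]

x_0 = 1.2500, f(x_0) = 4.362929, coefficient = 1
x_1 = 2.2500, f(x_1) = 21.347406, coefficient = 4
x_2 = 3.2500, f(x_2) = 83.818605, coefficient = 1

I ≈ (1.000000/3) × 173.571156 = 57.857052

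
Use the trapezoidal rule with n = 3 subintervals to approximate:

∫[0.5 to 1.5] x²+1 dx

f(x) = x²+1
a = 0.5, b = 1.5, n = 3
h = (b - a)/n = 0.333333

Trapezoidal rule: (h/2)[f(x₀) + 2f(x₁) + 2f(x₂) + ... + f(xₙ)]

x_0 = 0.5000, f(x_0) = 1.250000, coefficient = 1
x_1 = 0.8333, f(x_1) = 1.694444, coefficient = 2
x_2 = 1.1667, f(x_2) = 2.361111, coefficient = 2
x_3 = 1.5000, f(x_3) = 3.250000, coefficient = 1

I ≈ (0.333333/2) × 12.611111 = 2.101852
Exact value: 2.083333
Error: 0.018519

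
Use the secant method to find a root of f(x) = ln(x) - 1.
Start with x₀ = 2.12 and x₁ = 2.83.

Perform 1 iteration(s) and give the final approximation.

f(x) = ln(x) - 1
x₀ = 2.12, x₁ = 2.83

Secant formula: x_{n+1} = x_n - f(x_n)(x_n - x_{n-1})/(f(x_n) - f(x_{n-1}))

Iteration 1:
  f(2.120000) = -0.248584
  f(2.830000) = 0.040277
  x_2 = 2.830000 - 0.040277×(2.830000 - 2.120000)/(0.040277 - (-0.248584))
       = 2.731003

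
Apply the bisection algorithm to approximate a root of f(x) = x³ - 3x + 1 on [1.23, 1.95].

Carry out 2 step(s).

f(x) = x³ - 3x + 1
Initial interval: [1.23, 1.95]

Iteration 1:
  c_1 = (1.230000 + 1.950000)/2 = 1.590000
  f(c_1) = f(1.590000) = 0.249679
  f(a) × f(c) < 0, new interval: [1.230000, 1.590000]
Iteration 2:
  c_2 = (1.230000 + 1.590000)/2 = 1.410000
  f(c_2) = f(1.410000) = -0.426779
  f(a) × f(c) ≥ 0, new interval: [1.410000, 1.590000]

After 2 iteration(s), the approximation is c_2 = 1.410000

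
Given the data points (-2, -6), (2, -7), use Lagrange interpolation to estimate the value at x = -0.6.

Lagrange interpolation formula:
P(x) = Σ yᵢ × Lᵢ(x)
where Lᵢ(x) = Π_{j≠i} (x - xⱼ)/(xᵢ - xⱼ)

L_0(-0.6) = (-0.6 - 2)/(-2 - 2) = 0.650000
L_1(-0.6) = (-0.6 - (-2))/(2 - (-2)) = 0.350000

P(-0.6) = (-6)×L_0(-0.6) + (-7)×L_1(-0.6)
P(-0.6) = -6.350000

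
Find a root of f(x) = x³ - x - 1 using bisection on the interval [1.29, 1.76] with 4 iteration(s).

f(x) = x³ - x - 1
Initial interval: [1.29, 1.76]

Iteration 1:
  c_1 = (1.290000 + 1.760000)/2 = 1.525000
  f(c_1) = f(1.525000) = 1.021578
  f(a) × f(c) < 0, new interval: [1.290000, 1.525000]
Iteration 2:
  c_2 = (1.290000 + 1.525000)/2 = 1.407500
  f(c_2) = f(1.407500) = 0.380837
  f(a) × f(c) < 0, new interval: [1.290000, 1.407500]
Iteration 3:
  c_3 = (1.290000 + 1.407500)/2 = 1.348750
  f(c_3) = f(1.348750) = 0.104797
  f(a) × f(c) < 0, new interval: [1.290000, 1.348750]
Iteration 4:
  c_4 = (1.290000 + 1.348750)/2 = 1.319375
  f(c_4) = f(1.319375) = -0.022672
  f(a) × f(c) ≥ 0, new interval: [1.319375, 1.348750]

After 4 iteration(s), the approximation is c_4 = 1.319375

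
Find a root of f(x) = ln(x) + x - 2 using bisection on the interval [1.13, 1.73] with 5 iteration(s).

f(x) = ln(x) + x - 2
Initial interval: [1.13, 1.73]

Iteration 1:
  c_1 = (1.130000 + 1.730000)/2 = 1.430000
  f(c_1) = f(1.430000) = -0.212326
  f(a) × f(c) ≥ 0, new interval: [1.430000, 1.730000]
Iteration 2:
  c_2 = (1.430000 + 1.730000)/2 = 1.580000
  f(c_2) = f(1.580000) = 0.037425
  f(a) × f(c) < 0, new interval: [1.430000, 1.580000]
Iteration 3:
  c_3 = (1.430000 + 1.580000)/2 = 1.505000
  f(c_3) = f(1.505000) = -0.086207
  f(a) × f(c) ≥ 0, new interval: [1.505000, 1.580000]
Iteration 4:
  c_4 = (1.505000 + 1.580000)/2 = 1.542500
  f(c_4) = f(1.542500) = -0.024096
  f(a) × f(c) ≥ 0, new interval: [1.542500, 1.580000]
Iteration 5:
  c_5 = (1.542500 + 1.580000)/2 = 1.561250
  f(c_5) = f(1.561250) = 0.006737
  f(a) × f(c) < 0, new interval: [1.542500, 1.561250]

After 5 iteration(s), the approximation is c_5 = 1.561250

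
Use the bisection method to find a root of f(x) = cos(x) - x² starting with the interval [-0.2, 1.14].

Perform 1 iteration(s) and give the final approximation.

f(x) = cos(x) - x²
Initial interval: [-0.2, 1.14]

Iteration 1:
  c_1 = (-0.200000 + 1.140000)/2 = 0.470000
  f(c_1) = f(0.470000) = 0.670668
  f(a) × f(c) ≥ 0, new interval: [0.470000, 1.140000]

After 1 iteration(s), the approximation is c_1 = 0.470000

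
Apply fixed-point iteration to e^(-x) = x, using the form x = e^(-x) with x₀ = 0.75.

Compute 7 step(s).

Equation: e^(-x) = x
Fixed-point form: x = e^(-x)
x₀ = 0.75

x_1 = g(0.750000) = 0.472367
x_2 = g(0.472367) = 0.623525
x_3 = g(0.623525) = 0.536052
x_4 = g(0.536052) = 0.585054
x_5 = g(0.585054) = 0.557076
x_6 = g(0.557076) = 0.572882
x_7 = g(0.572882) = 0.563898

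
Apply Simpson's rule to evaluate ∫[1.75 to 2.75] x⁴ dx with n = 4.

f(x) = x⁴
a = 1.75, b = 2.75, n = 4
h = (b - a)/n = 0.250000

Simpson's rule: (h/3)[f(x₀) + 4f(x₁) + 2f(x₂) + ... + f(xₙ)]

x_0 = 1.7500, f(x_0) = 9.378906, coefficient = 1
x_1 = 2.0000, f(x_1) = 16.000000, coefficient = 4
x_2 = 2.2500, f(x_2) = 25.628906, coefficient = 2
x_3 = 2.5000, f(x_3) = 39.062500, coefficient = 4
x_4 = 2.7500, f(x_4) = 57.191406, coefficient = 1

I ≈ (0.250000/3) × 338.078125 = 28.173177
Exact value: 28.172656
Error: 0.000521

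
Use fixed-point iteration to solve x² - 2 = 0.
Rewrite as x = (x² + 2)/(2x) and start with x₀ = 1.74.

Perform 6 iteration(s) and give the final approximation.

Equation: x² - 2 = 0
Fixed-point form: x = (x² + 2)/(2x)
x₀ = 1.74

x_1 = g(1.740000) = 1.444713
x_2 = g(1.444713) = 1.414535
x_3 = g(1.414535) = 1.414214
x_4 = g(1.414214) = 1.414214
x_5 = g(1.414214) = 1.414214
x_6 = g(1.414214) = 1.414214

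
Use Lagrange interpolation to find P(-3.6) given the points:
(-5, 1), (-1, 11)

Lagrange interpolation formula:
P(x) = Σ yᵢ × Lᵢ(x)
where Lᵢ(x) = Π_{j≠i} (x - xⱼ)/(xᵢ - xⱼ)

L_0(-3.6) = (-3.6 - (-1))/(-5 - (-1)) = 0.650000
L_1(-3.6) = (-3.6 - (-5))/(-1 - (-5)) = 0.350000

P(-3.6) = 1×L_0(-3.6) + 11×L_1(-3.6)
P(-3.6) = 4.500000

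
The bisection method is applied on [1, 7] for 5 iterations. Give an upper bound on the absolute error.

Bisection error bound: |error| ≤ (b-a)/2^n
|error| ≤ (7 - 1)/2^5 = 6/2^5
|error| ≤ 0.1875000000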